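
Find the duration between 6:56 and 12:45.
From 6:56 to 12:45:
(12 x 60 + 45) - (6 x 60 + 56) = 765 - 416 = 349 minutes
= 5 hours and 49 minutes

Final answer: 5 hours and 49 minutes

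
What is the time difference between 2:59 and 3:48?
From 2:59 to 3:48:
(3 x 60 + 48) - (2 x 60 + 59) = 228 - 179 = 49 minutes
= 49 minutes

Final answer: 49 minutes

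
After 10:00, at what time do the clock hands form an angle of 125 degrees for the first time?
At t minutes past 10:00, the hour hand is at 30 x 10 + 0.5t degrees and the minute hand is at 6t degrees.
The smaller angle between them is 125 degrees when |30H - 5.5t| = 125 or |30H - 5.5t| = 235.
With H = 10, solve 30 x 10 - 5.5t = +/- target for each target:
  t = (30 x 10 - 125) / 5.5 = 31.82
  t = (30 x 10 + 125) / 5.5 = 77.27 (outside (0, 60))
  t = (30 x 10 - 235) / 5.5 = 11.82
  t = (30 x 10 + 235) / 5.5 = 97.27 (outside (0, 60))
Valid solutions in (0, 60): {11.82, 31.82} minutes.
The first occurrence is t = 11.82 minutes.
The hands form a 125-degree angle at 11.82 minutes past 10:00.

Final answer: 11.82 minutes past 10:00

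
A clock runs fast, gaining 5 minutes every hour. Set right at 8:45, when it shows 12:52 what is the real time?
For every 60 true minutes, the faulty clock advances 65 minutes, so 1 faulty-clock minute corresponds to 60/65 true minutes.
From 8:45 to 12:52 on the faulty dial is 247 minutes.
True elapsed: 247 x 60/65 = 228 minutes = 3 hours and 48 minutes.
True time: 8:45 + 3 hours and 48 minutes = 12:33.

Final answer: 12:33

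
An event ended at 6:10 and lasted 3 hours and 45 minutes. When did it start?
Starting time: 6:10 = 370 total minutes past 12:00
Subtracting: 3 hours and 45 minutes = 225 minutes
370 - 225 = 145 minutes
= 2 hours and 25 minutes past 12:00 = 2:25

Final answer: 2:25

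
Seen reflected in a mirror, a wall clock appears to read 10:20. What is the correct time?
Reflection across the vertical (12-6) axis maps a hand at angle A degrees to (360 - A) degrees, which sends a reading of T minutes past 12:00 to (720 - T) minutes past 12:00.
Mirror reads 10:20 = 620 minutes past 12:00.
Actual time: (720 - 620) mod 720 = 100 minutes = 1:40.

Final answer: 1:40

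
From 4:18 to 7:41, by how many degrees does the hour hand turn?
The hour hand moves 0.5 degrees per minute.
Time elapsed: 7:41 - 4:18 = 203 minutes
Angular displacement: 203 x 0.5 = 101.5 degrees

Final answer: 101.5 degrees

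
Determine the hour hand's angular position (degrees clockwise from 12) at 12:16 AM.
The hour hand moves 30 degrees per hour and 0.5 degrees per minute.
At 12:16: (0) x 30 + 16 x 0.5 = 0 + 8 = 8 degrees

Final answer: 8 degrees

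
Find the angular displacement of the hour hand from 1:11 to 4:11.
The hour hand moves 0.5 degrees per minute.
Time elapsed: 4:11 - 1:11 = 180 minutes
Angular displacement: 180 x 0.5 = 90 degrees

Final answer: 90 degrees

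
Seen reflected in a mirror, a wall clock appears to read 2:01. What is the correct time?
Reflection across the vertical (12-6) axis maps a hand at angle A degrees to (360 - A) degrees, which sends a reading of T minutes past 12:00 to (720 - T) minutes past 12:00.
Mirror reads 2:01 = 121 minutes past 12:00.
Actual time: (720 - 121) mod 720 = 599 minutes = 9:59.

Final answer: 9:59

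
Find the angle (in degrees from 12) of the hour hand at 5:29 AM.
The hour hand moves 30 degrees per hour and 0.5 degrees per minute.
At 5:29: (5) x 30 + 29 x 0.5 = 150 + 14.5 = 164.5 degrees

Final answer: 164.5 degrees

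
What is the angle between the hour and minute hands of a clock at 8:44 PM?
Hour hand position: 8 x 30 + 44 x 0.5 = 262 degrees
Minute hand position: 44 x 6 = 264 degrees
Difference: |262 - 264| = 2 degrees
The angle between the hands is 2 degrees

Final answer: 2 degrees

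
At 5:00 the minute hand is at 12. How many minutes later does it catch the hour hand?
The minute hand gains 5.5 degrees per minute on the hour hand.
At 5:00, the hour hand is at 150 degrees and the minute hand is at 0 degrees.
The gap is 150 degrees. Time to close: 150/5.5 = 60 x 5/11 = 27.27 minutes.
The hands overlap at 27.27 minutes past 5:00.

Final answer: 27.27 minutes past 5:00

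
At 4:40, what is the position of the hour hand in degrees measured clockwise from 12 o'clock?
The hour hand moves 30 degrees per hour and 0.5 degrees per minute.
At 4:40: (4) x 30 + 40 x 0.5 = 120 + 20 = 140 degrees

Final answer: 140 degrees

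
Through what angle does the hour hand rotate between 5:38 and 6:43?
The hour hand moves 0.5 degrees per minute.
Time elapsed: 6:43 - 5:38 = 65 minutes
Angular displacement: 65 x 0.5 = 32.5 degrees

Final answer: 32.5 degrees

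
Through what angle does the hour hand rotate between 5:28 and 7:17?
The hour hand moves 0.5 degrees per minute.
Time elapsed: 7:17 - 5:28 = 109 minutes
Angular displacement: 109 x 0.5 = 54.5 degrees

Final answer: 54.5 degrees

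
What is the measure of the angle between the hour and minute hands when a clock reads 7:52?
Hour hand position: 7 x 30 + 52 x 0.5 = 236 degrees
Minute hand position: 52 x 6 = 312 degrees
Difference: |236 - 312| = 76 degrees
The angle between the hands is 76 degrees

Final answer: 76 degrees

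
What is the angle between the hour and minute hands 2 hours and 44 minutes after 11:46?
First find the time 2 hours and 44 minutes after 11:46.
Total minutes: 11 x 60 + 46 + 2 x 60 + 44 = 870.
870 mod 720 = 150 minutes = 2:30.
Now compute the angle at 2:30:
Hour hand: 2 x 30 + 30 x 0.5 = 75 degrees
Minute hand: 30 x 6 = 180 degrees
Difference: |75 - 180| = 105 degrees
The angle is 105 degrees

Final answer: 105 degrees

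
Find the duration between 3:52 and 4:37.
From 3:52 to 4:37:
(4 x 60 + 37) - (3 x 60 + 52) = 277 - 232 = 45 minutes
= 45 minutes

Final answer: 45 minutes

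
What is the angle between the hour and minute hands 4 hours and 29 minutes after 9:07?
First find the time 4 hours and 29 minutes after 9:07.
Total minutes: 9 x 60 + 7 + 4 x 60 + 29 = 816.
816 mod 720 = 96 minutes = 1:36.
Now compute the angle at 1:36:
Hour hand: 1 x 30 + 36 x 0.5 = 48 degrees
Minute hand: 36 x 6 = 216 degrees
Difference: |48 - 216| = 168 degrees
The angle is 168 degrees

Final answer: 168 degrees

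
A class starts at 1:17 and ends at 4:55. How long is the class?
From 1:17 to 4:55:
(4 x 60 + 55) - (1 x 60 + 17) = 295 - 77 = 218 minutes
= 3 hours and 38 minutes

Final answer: 3 hours and 38 minutes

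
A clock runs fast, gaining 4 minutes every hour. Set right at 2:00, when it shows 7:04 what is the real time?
For every 60 true minutes, the faulty clock advances 64 minutes, so 1 faulty-clock minute corresponds to 60/64 true minutes.
From 2:00 to 7:04 on the faulty dial is 304 minutes.
True elapsed: 304 x 60/64 = 285 minutes = 4 hours and 45 minutes.
True time: 2:00 + 4 hours and 45 minutes = 6:45.

Final answer: 6:45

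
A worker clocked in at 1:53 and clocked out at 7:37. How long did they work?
From 1:53 to 7:37:
(7 x 60 + 37) - (1 x 60 + 53) = 457 - 113 = 344 minutes
= 5 hours and 44 minutes

Final answer: 5 hours and 44 minutes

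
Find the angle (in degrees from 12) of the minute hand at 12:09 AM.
The minute hand moves 6 degrees per minute.
At 12:09: 9 x 6 = 54 degrees

Final answer: 54 degrees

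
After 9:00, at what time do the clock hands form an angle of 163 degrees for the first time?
At t minutes past 9:00, the hour hand is at 30 x 9 + 0.5t degrees and the minute hand is at 6t degrees.
The smaller angle between them is 163 degrees when |30H - 5.5t| = 163 or |30H - 5.5t| = 197.
With H = 9, solve 30 x 9 - 5.5t = +/- target for each target:
  t = (30 x 9 - 163) / 5.5 = 19.45
  t = (30 x 9 + 163) / 5.5 = 78.73 (outside (0, 60))
  t = (30 x 9 - 197) / 5.5 = 13.27
  t = (30 x 9 + 197) / 5.5 = 84.91 (outside (0, 60))
Valid solutions in (0, 60): {13.27, 19.45} minutes.
The first occurrence is t = 13.27 minutes.
The hands form a 163-degree angle at 13.27 minutes past 9:00.

Final answer: 13.27 minutes past 9:00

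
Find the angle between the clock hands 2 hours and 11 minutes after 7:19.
First find the time 2 hours and 11 minutes after 7:19.
Total minutes: 7 x 60 + 19 + 2 x 60 + 11 = 570.
570 mod 720 = 570 minutes = 9:30.
Now compute the angle at 9:30:
Hour hand: 9 x 30 + 30 x 0.5 = 285 degrees
Minute hand: 30 x 6 = 180 degrees
Difference: |285 - 180| = 105 degrees
The angle is 105 degrees

Final answer: 105 degrees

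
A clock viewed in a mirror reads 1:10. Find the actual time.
Reflection across the vertical (12-6) axis maps a hand at angle A degrees to (360 - A) degrees, which sends a reading of T minutes past 12:00 to (720 - T) minutes past 12:00.
Mirror reads 1:10 = 70 minutes past 12:00.
Actual time: (720 - 70) mod 720 = 650 minutes = 10:50.

Final answer: 10:50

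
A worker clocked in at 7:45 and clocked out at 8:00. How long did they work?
From 7:45 to 8:00:
(8 x 60 + 0) - (7 x 60 + 45) = 480 - 465 = 15 minutes
= 15 minutes

Final answer: 15 minutes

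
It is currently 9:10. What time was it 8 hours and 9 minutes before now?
Starting time: 9:10 = 550 total minutes past 12:00
Subtracting: 8 hours and 9 minutes = 489 minutes
550 - 489 = 61 minutes
= 1 hour and 1 minute past 12:00 = 1:01

Final answer: 1:01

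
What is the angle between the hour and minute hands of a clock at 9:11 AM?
Hour hand position: 9 x 30 + 11 x 0.5 = 275.5 degrees
Minute hand position: 11 x 6 = 66 degrees
Difference: |275.5 - 66| = 209.5 degrees
Since 209.5 > 180, the smaller angle is 360 - 209.5 = 150.5 degrees

Final answer: 150.5 degrees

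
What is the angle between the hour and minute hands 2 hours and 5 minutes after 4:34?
First find the time 2 hours and 5 minutes after 4:34.
Total minutes: 4 x 60 + 34 + 2 x 60 + 5 = 399.
399 mod 720 = 399 minutes = 6:39.
Now compute the angle at 6:39:
Hour hand: 6 x 30 + 39 x 0.5 = 199.5 degrees
Minute hand: 39 x 6 = 234 degrees
Difference: |199.5 - 234| = 34.5 degrees
The angle is 34.5 degrees

Final answer: 34.5 degrees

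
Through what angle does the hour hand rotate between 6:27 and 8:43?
The hour hand moves 0.5 degrees per minute.
Time elapsed: 8:43 - 6:27 = 136 minutes
Angular displacement: 136 x 0.5 = 68 degrees

Final answer: 68 degrees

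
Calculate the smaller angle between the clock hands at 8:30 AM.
Hour hand position: 8 x 30 + 30 x 0.5 = 255 degrees
Minute hand position: 30 x 6 = 180 degrees
Difference: |255 - 180| = 75 degrees
The angle between the hands is 75 degrees

Final answer: 75 degrees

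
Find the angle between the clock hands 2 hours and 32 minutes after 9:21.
First find the time 2 hours and 32 minutes after 9:21.
Total minutes: 9 x 60 + 21 + 2 x 60 + 32 = 713.
713 mod 720 = 713 minutes = 11:53.
Now compute the angle at 11:53:
Hour hand: 11 x 30 + 53 x 0.5 = 356.5 degrees
Minute hand: 53 x 6 = 318 degrees
Difference: |356.5 - 318| = 38.5 degrees
The angle is 38.5 degrees

Final answer: 38.5 degrees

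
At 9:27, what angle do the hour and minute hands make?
Hour hand position: 9 x 30 + 27 x 0.5 = 283.5 degrees
Minute hand position: 27 x 6 = 162 degrees
Difference: |283.5 - 162| = 121.5 degrees
The angle between the hands is 121.5 degrees

Final answer: 121.5 degrees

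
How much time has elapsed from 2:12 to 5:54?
From 2:12 to 5:54:
(5 x 60 + 54) - (2 x 60 + 12) = 354 - 132 = 222 minutes
= 3 hours and 42 minutes

Final answer: 3 hours and 42 minutes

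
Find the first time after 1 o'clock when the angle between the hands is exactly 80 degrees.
At t minutes past 1:00, the hour hand is at 30 x 1 + 0.5t degrees and the minute hand is at 6t degrees.
The smaller angle between them is 80 degrees when |30H - 5.5t| = 80 or |30H - 5.5t| = 280.
With H = 1, solve 30 x 1 - 5.5t = +/- target for each target:
  t = (30 x 1 - 80) / 5.5 = -9.09 (outside (0, 60))
  t = (30 x 1 + 80) / 5.5 = 20
  t = (30 x 1 - 280) / 5.5 = -45.45 (outside (0, 60))
  t = (30 x 1 + 280) / 5.5 = 56.36
Valid solutions in (0, 60): {20, 56.36} minutes.
The first occurrence is t = 20 minutes.
The hands form a 80-degree angle at 20 minutes past 1:00.

Final answer: 20 minutes past 1:00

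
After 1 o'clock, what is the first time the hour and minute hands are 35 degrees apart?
At t minutes past 1:00, the hour hand is at 30 x 1 + 0.5t degrees and the minute hand is at 6t degrees.
The smaller angle between them is 35 degrees when |30H - 5.5t| = 35 or |30H - 5.5t| = 325.
With H = 1, solve 30 x 1 - 5.5t = +/- target for each target:
  t = (30 x 1 - 35) / 5.5 = -0.91 (outside (0, 60))
  t = (30 x 1 + 35) / 5.5 = 11.82
  t = (30 x 1 - 325) / 5.5 = -53.64 (outside (0, 60))
  t = (30 x 1 + 325) / 5.5 = 64.55 (outside (0, 60))
Valid solutions in (0, 60): {11.82} minutes.
The first occurrence is t = 11.82 minutes.
The hands form a 35-degree angle at 11.82 minutes past 1:00.

Final answer: 11.82 minutes past 1:00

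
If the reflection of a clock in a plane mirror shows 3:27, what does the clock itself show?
Reflection across the vertical (12-6) axis maps a hand at angle A degrees to (360 - A) degrees, which sends a reading of T minutes past 12:00 to (720 - T) minutes past 12:00.
Mirror reads 3:27 = 207 minutes past 12:00.
Actual time: (720 - 207) mod 720 = 513 minutes = 8:33.

Final answer: 8:33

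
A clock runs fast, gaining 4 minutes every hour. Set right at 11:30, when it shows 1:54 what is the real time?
For every 60 true minutes, the faulty clock advances 64 minutes, so 1 faulty-clock minute corresponds to 60/64 true minutes.
From 11:30 to 1:54 on the faulty dial is 144 minutes.
True elapsed: 144 x 60/64 = 135 minutes = 2 hours and 15 minutes.
True time: 11:30 + 2 hours and 15 minutes = 1:45.

Final answer: 1:45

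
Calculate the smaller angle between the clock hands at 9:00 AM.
Hour hand position: 9 x 30 + 0 x 0.5 = 270 degrees
Minute hand position: 0 x 6 = 0 degrees
Difference: |270 - 0| = 270 degrees
Since 270 > 180, the smaller angle is 360 - 270 = 90 degrees

Final answer: 90 degrees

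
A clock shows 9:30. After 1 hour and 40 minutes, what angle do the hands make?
First find the time 1 hour and 40 minutes after 9:30.
Total minutes: 9 x 60 + 30 + 1 x 60 + 40 = 670.
670 mod 720 = 670 minutes = 11:10.
Now compute the angle at 11:10:
Hour hand: 11 x 30 + 10 x 0.5 = 335 degrees
Minute hand: 10 x 6 = 60 degrees
Difference: |335 - 60| = 275 degrees
Smaller angle: 360 - 275 = 85 degrees

Final answer: 85 degrees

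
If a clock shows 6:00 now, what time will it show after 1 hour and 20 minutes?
Starting time: 6:00
Adding 20 minutes to 0 minutes: 0 + 20 = 20 minutes
Adding 1 hour: 6 + 1 = 7
Final time: 7:20

Final answer: 7:20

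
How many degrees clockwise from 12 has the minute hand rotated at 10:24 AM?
The minute hand moves 6 degrees per minute.
At 10:24: 24 x 6 = 144 degrees

Final answer: 144 degrees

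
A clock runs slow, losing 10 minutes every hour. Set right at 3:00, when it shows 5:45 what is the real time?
For every 60 true minutes, the faulty clock advances 50 minutes, so 1 faulty-clock minute corresponds to 60/50 true minutes.
From 3:00 to 5:45 on the faulty dial is 165 minutes.
True elapsed: 165 x 60/50 = 198 minutes = 3 hours and 18 minutes.
True time: 3:00 + 3 hours and 18 minutes = 6:18.

Final answer: 6:18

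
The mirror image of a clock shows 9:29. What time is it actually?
Reflection across the vertical (12-6) axis maps a hand at angle A degrees to (360 - A) degrees, which sends a reading of T minutes past 12:00 to (720 - T) minutes past 12:00.
Mirror reads 9:29 = 569 minutes past 12:00.
Actual time: (720 - 569) mod 720 = 151 minutes = 2:31.

Final answer: 2:31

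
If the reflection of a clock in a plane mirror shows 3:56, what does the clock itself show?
Reflection across the vertical (12-6) axis maps a hand at angle A degrees to (360 - A) degrees, which sends a reading of T minutes past 12:00 to (720 - T) minutes past 12:00.
Mirror reads 3:56 = 236 minutes past 12:00.
Actual time: (720 - 236) mod 720 = 484 minutes = 8:04.

Final answer: 8:04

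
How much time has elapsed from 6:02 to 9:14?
From 6:02 to 9:14:
(9 x 60 + 14) - (6 x 60 + 2) = 554 - 362 = 192 minutes
= 3 hours and 12 minutes

Final answer: 3 hours and 12 minutes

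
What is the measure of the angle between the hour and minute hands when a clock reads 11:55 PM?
Hour hand position: 11 x 30 + 55 x 0.5 = 357.5 degrees
Minute hand position: 55 x 6 = 330 degrees
Difference: |357.5 - 330| = 27.5 degrees
The angle between the hands is 27.5 degrees

Final answer: 27.5 degrees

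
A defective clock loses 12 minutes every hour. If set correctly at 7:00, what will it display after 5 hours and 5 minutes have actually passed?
For every 60 true minutes, the faulty clock advances 60 - 12 = 48 minutes.
True elapsed: 5 hours and 5 minutes = 305 minutes.
Faulty clock advances: 305 x 48/60 = 244 minutes (drift: 61 minutes behind).
Shown time: 7:00 + 244 minutes = 11:04.

Final answer: 11:04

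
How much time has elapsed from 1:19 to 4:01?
From 1:19 to 4:01:
(4 x 60 + 1) - (1 x 60 + 19) = 241 - 79 = 162 minutes
= 2 hours and 42 minutes

Final answer: 2 hours and 42 minutes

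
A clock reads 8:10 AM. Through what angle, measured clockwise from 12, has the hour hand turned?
The hour hand moves 30 degrees per hour and 0.5 degrees per minute.
At 8:10: (8) x 30 + 10 x 0.5 = 240 + 5 = 245 degrees

Final answer: 245 degrees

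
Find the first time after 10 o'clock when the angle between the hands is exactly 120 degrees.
At t minutes past 10:00, the hour hand is at 30 x 10 + 0.5t degrees and the minute hand is at 6t degrees.
The smaller angle between them is 120 degrees when |30H - 5.5t| = 120 or |30H - 5.5t| = 240.
With H = 10, solve 30 x 10 - 5.5t = +/- target for each target:
  t = (30 x 10 - 120) / 5.5 = 32.73
  t = (30 x 10 + 120) / 5.5 = 76.36 (outside (0, 60))
  t = (30 x 10 - 240) / 5.5 = 10.91
  t = (30 x 10 + 240) / 5.5 = 98.18 (outside (0, 60))
Valid solutions in (0, 60): {10.91, 32.73} minutes.
The first occurrence is t = 10.91 minutes.
The hands form a 120-degree angle at 10.91 minutes past 10:00.

Final answer: 10.91 minutes past 10:00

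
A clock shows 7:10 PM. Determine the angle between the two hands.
Hour hand position: 7 x 30 + 10 x 0.5 = 215 degrees
Minute hand position: 10 x 6 = 60 degrees
Difference: |215 - 60| = 155 degrees
The angle between the hands is 155 degrees

Final answer: 155 degrees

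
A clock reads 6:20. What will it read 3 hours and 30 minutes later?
Starting time: 6:20
Adding 30 minutes to 20 minutes: 20 + 30 = 50 minutes
Adding 3 hours: 6 + 3 = 9
Final time: 9:50

Final answer: 9:50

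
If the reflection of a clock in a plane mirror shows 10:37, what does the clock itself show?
Reflection across the vertical (12-6) axis maps a hand at angle A degrees to (360 - A) degrees, which sends a reading of T minutes past 12:00 to (720 - T) minutes past 12:00.
Mirror reads 10:37 = 637 minutes past 12:00.
Actual time: (720 - 637) mod 720 = 83 minutes = 1:23.

Final answer: 1:23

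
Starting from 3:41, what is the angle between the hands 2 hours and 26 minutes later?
First find the time 2 hours and 26 minutes after 3:41.
Total minutes: 3 x 60 + 41 + 2 x 60 + 26 = 367.
367 mod 720 = 367 minutes = 6:07.
Now compute the angle at 6:07:
Hour hand: 6 x 30 + 7 x 0.5 = 183.5 degrees
Minute hand: 7 x 6 = 42 degrees
Difference: |183.5 - 42| = 141.5 degrees
The angle is 141.5 degrees

Final answer: 141.5 degrees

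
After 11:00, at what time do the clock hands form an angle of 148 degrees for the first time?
At t minutes past 11:00, the hour hand is at 30 x 11 + 0.5t degrees and the minute hand is at 6t degrees.
The smaller angle between them is 148 degrees when |30H - 5.5t| = 148 or |30H - 5.5t| = 212.
With H = 11, solve 30 x 11 - 5.5t = +/- target for each target:
  t = (30 x 11 - 148) / 5.5 = 33.09
  t = (30 x 11 + 148) / 5.5 = 86.91 (outside (0, 60))
  t = (30 x 11 - 212) / 5.5 = 21.45
  t = (30 x 11 + 212) / 5.5 = 98.55 (outside (0, 60))
Valid solutions in (0, 60): {21.45, 33.09} minutes.
The first occurrence is t = 21.45 minutes.
The hands form a 148-degree angle at 21.45 minutes past 11:00.

Final answer: 21.45 minutes past 11:00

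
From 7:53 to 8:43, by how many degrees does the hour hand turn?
The hour hand moves 0.5 degrees per minute.
Time elapsed: 8:43 - 7:53 = 50 minutes
Angular displacement: 50 x 0.5 = 25 degrees

Final answer: 25 degrees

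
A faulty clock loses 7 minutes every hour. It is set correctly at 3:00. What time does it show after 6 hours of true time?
For every 60 true minutes, the faulty clock advances 60 - 7 = 53 minutes.
True elapsed: 6 hours = 360 minutes.
Faulty clock advances: 360 x 53/60 = 318 minutes (drift: 42 minutes behind).
Shown time: 3:00 + 318 minutes = 8:18.

Final answer: 8:18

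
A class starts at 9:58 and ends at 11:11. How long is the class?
From 9:58 to 11:11:
(11 x 60 + 11) - (9 x 60 + 58) = 671 - 598 = 73 minutes
= 1 hour and 13 minutes

Final answer: 1 hour and 13 minutes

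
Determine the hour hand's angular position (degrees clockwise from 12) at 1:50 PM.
The hour hand moves 30 degrees per hour and 0.5 degrees per minute.
At 1:50: (1) x 30 + 50 x 0.5 = 30 + 25 = 55 degrees

Final answer: 55 degrees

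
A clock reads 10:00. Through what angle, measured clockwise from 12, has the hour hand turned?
The hour hand moves 30 degrees per hour and 0.5 degrees per minute.
At 10:00: (10) x 30 + 0 x 0.5 = 300 + 0 = 300 degrees

Final answer: 300 degrees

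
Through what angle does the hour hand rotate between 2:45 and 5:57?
The hour hand moves 0.5 degrees per minute.
Time elapsed: 5:57 - 2:45 = 192 minutes
Angular displacement: 192 x 0.5 = 96 degrees

Final answer: 96 degrees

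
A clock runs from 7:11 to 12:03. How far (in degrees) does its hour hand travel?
The hour hand moves 0.5 degrees per minute.
Time elapsed: 12:03 - 7:11 = 292 minutes
Angular displacement: 292 x 0.5 = 146 degrees

Final answer: 146 degrees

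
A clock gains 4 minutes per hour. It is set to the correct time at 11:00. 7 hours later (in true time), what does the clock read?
For every 60 true minutes, the faulty clock advances 60 + 4 = 64 minutes.
True elapsed: 7 hours = 420 minutes.
Faulty clock advances: 420 x 64/60 = 448 minutes (drift: 28 minutes ahead).
Shown time: 11:00 + 448 minutes = 6:28.

Final answer: 6:28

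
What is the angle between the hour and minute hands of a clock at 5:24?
Hour hand position: 5 x 30 + 24 x 0.5 = 162 degrees
Minute hand position: 24 x 6 = 144 degrees
Difference: |162 - 144| = 18 degrees
The angle between the hands is 18 degrees

Final answer: 18 degrees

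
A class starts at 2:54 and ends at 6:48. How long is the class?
From 2:54 to 6:48:
(6 x 60 + 48) - (2 x 60 + 54) = 408 - 174 = 234 minutes
= 3 hours and 54 minutes

Final answer: 3 hours and 54 minutes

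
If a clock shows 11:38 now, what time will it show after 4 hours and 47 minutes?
Starting time: 11:38
Adding 47 minutes to 38 minutes: 38 + 47 = 85 minutes = 1 hour and 25 minutes
Adding 4 hours: 11 + 4 + 1 (carry) = 16 - 12 = 4
Final time: 4:25

Final answer: 4:25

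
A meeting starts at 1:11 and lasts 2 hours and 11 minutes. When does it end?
Starting time: 1:11
Adding 11 minutes to 11 minutes: 11 + 11 = 22 minutes
Adding 2 hours: 1 + 2 = 3
Final time: 3:22

Final answer: 3:22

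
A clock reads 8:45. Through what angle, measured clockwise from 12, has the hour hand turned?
The hour hand moves 30 degrees per hour and 0.5 degrees per minute.
At 8:45: (8) x 30 + 45 x 0.5 = 240 + 22.5 = 262.5 degrees

Final answer: 262.5 degrees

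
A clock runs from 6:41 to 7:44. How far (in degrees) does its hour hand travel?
The hour hand moves 0.5 degrees per minute.
Time elapsed: 7:44 - 6:41 = 63 minutes
Angular displacement: 63 x 0.5 = 31.5 degrees

Final answer: 31.5 degrees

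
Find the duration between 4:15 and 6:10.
From 4:15 to 6:10:
(6 x 60 + 10) - (4 x 60 + 15) = 370 - 255 = 115 minutes
= 1 hour and 55 minutes

Final answer: 1 hour and 55 minutes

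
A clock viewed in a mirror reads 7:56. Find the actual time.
Reflection across the vertical (12-6) axis maps a hand at angle A degrees to (360 - A) degrees, which sends a reading of T minutes past 12:00 to (720 - T) minutes past 12:00.
Mirror reads 7:56 = 476 minutes past 12:00.
Actual time: (720 - 476) mod 720 = 244 minutes = 4:04.

Final answer: 4:04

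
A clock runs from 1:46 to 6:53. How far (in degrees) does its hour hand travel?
The hour hand moves 0.5 degrees per minute.
Time elapsed: 6:53 - 1:46 = 307 minutes
Angular displacement: 307 x 0.5 = 153.5 degrees

Final answer: 153.5 degrees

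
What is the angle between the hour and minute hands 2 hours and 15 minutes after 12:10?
First find the time 2 hours and 15 minutes after 12:10.
Total minutes: 12 x 60 + 10 + 2 x 60 + 15 = 865.
865 mod 720 = 145 minutes = 2:25.
Now compute the angle at 2:25:
Hour hand: 2 x 30 + 25 x 0.5 = 72.5 degrees
Minute hand: 25 x 6 = 150 degrees
Difference: |72.5 - 150| = 77.5 degrees
The angle is 77.5 degrees

Final answer: 77.5 degrees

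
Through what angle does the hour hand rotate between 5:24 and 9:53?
The hour hand moves 0.5 degrees per minute.
Time elapsed: 9:53 - 5:24 = 269 minutes
Angular displacement: 269 x 0.5 = 134.5 degrees

Final answer: 134.5 degrees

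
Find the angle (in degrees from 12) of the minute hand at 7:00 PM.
The minute hand moves 6 degrees per minute.
At 7:00: 0 x 6 = 0 degrees

Final answer: 0 degrees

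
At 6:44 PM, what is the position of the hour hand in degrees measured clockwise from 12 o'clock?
The hour hand moves 30 degrees per hour and 0.5 degrees per minute.
At 6:44: (6) x 30 + 44 x 0.5 = 180 + 22 = 202 degrees

Final answer: 202 degrees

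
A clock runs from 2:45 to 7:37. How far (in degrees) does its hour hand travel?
The hour hand moves 0.5 degrees per minute.
Time elapsed: 7:37 - 2:45 = 292 minutes
Angular displacement: 292 x 0.5 = 146 degrees

Final answer: 146 degrees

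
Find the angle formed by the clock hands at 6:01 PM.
Hour hand position: 6 x 30 + 1 x 0.5 = 180.5 degrees
Minute hand position: 1 x 6 = 6 degrees
Difference: |180.5 - 6| = 174.5 degrees
The angle between the hands is 174.5 degrees

Final answer: 174.5 degrees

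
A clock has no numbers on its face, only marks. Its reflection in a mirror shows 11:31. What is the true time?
Reflection across the vertical (12-6) axis maps a hand at angle A degrees to (360 - A) degrees, which sends a reading of T minutes past 12:00 to (720 - T) minutes past 12:00.
Mirror reads 11:31 = 691 minutes past 12:00.
Actual time: (720 - 691) mod 720 = 29 minutes = 12:29.

Final answer: 12:29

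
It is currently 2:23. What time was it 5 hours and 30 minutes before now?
Starting time: 2:23 = 143 total minutes past 12:00
Subtracting: 5 hours and 30 minutes = 330 minutes
143 - 330 = -187 (negative, add 12 hours = 720) = 533 minutes
= 8 hours and 53 minutes past 12:00 = 8:53

Final answer: 8:53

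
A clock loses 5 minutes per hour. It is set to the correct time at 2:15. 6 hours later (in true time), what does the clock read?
For every 60 true minutes, the faulty clock advances 60 - 5 = 55 minutes.
True elapsed: 6 hours = 360 minutes.
Faulty clock advances: 360 x 55/60 = 330 minutes (drift: 30 minutes behind).
Shown time: 2:15 + 330 minutes = 7:45.

Final answer: 7:45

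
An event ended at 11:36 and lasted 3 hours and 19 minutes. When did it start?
Starting time: 11:36 = 696 total minutes past 12:00
Subtracting: 3 hours and 19 minutes = 199 minutes
696 - 199 = 497 minutes
= 8 hours and 17 minutes past 12:00 = 8:17

Final answer: 8:17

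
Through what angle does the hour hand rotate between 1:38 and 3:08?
The hour hand moves 0.5 degrees per minute.
Time elapsed: 3:08 - 1:38 = 90 minutes
Angular displacement: 90 x 0.5 = 45 degrees

Final answer: 45 degrees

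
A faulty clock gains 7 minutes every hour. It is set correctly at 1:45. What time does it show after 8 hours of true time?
For every 60 true minutes, the faulty clock advances 60 + 7 = 67 minutes.
True elapsed: 8 hours = 480 minutes.
Faulty clock advances: 480 x 67/60 = 536 minutes (drift: 56 minutes ahead).
Shown time: 1:45 + 536 minutes = 10:41.

Final answer: 10:41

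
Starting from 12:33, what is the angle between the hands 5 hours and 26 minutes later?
First find the time 5 hours and 26 minutes after 12:33.
Total minutes: 12 x 60 + 33 + 5 x 60 + 26 = 1079.
1079 mod 720 = 359 minutes = 5:59.
Now compute the angle at 5:59:
Hour hand: 5 x 30 + 59 x 0.5 = 179.5 degrees
Minute hand: 59 x 6 = 354 degrees
Difference: |179.5 - 354| = 174.5 degrees
The angle is 174.5 degrees

Final answer: 174.5 degrees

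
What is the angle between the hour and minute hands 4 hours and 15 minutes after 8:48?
First find the time 4 hours and 15 minutes after 8:48.
Total minutes: 8 x 60 + 48 + 4 x 60 + 15 = 783.
783 mod 720 = 63 minutes = 1:03.
Now compute the angle at 1:03:
Hour hand: 1 x 30 + 3 x 0.5 = 31.5 degrees
Minute hand: 3 x 6 = 18 degrees
Difference: |31.5 - 18| = 13.5 degrees
The angle is 13.5 degrees

Final answer: 13.5 degrees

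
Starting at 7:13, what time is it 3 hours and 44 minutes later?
Starting time: 7:13
Adding 44 minutes to 13 minutes: 13 + 44 = 57 minutes
Adding 3 hours: 7 + 3 = 10
Final time: 10:57

Final answer: 10:57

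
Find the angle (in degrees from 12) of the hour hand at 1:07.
The hour hand moves 30 degrees per hour and 0.5 degrees per minute.
At 1:07: (1) x 30 + 7 x 0.5 = 30 + 3.5 = 33.5 degrees

Final answer: 33.5 degrees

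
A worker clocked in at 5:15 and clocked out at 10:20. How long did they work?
From 5:15 to 10:20:
(10 x 60 + 20) - (5 x 60 + 15) = 620 - 315 = 305 minutes
= 5 hours and 5 minutes

Final answer: 5 hours and 5 minutes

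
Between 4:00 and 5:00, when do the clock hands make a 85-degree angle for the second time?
At t minutes past 4:00, the hour hand is at 30 x 4 + 0.5t degrees and the minute hand is at 6t degrees.
The smaller angle between them is 85 degrees when |30H - 5.5t| = 85 or |30H - 5.5t| = 275.
With H = 4, solve 30 x 4 - 5.5t = +/- target for each target:
  t = (30 x 4 - 85) / 5.5 = 6.36
  t = (30 x 4 + 85) / 5.5 = 37.27
  t = (30 x 4 - 275) / 5.5 = -28.18 (outside (0, 60))
  t = (30 x 4 + 275) / 5.5 = 71.82 (outside (0, 60))
Valid solutions in (0, 60): {6.36, 37.27} minutes.
The second occurrence is t = 37.27 minutes.
The hands form a 85-degree angle at 37.27 minutes past 4:00.

Final answer: 37.27 minutes past 4:00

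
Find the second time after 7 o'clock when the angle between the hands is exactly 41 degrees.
At t minutes past 7:00, the hour hand is at 30 x 7 + 0.5t degrees and the minute hand is at 6t degrees.
The smaller angle between them is 41 degrees when |30H - 5.5t| = 41 or |30H - 5.5t| = 319.
With H = 7, solve 30 x 7 - 5.5t = +/- target for each target:
  t = (30 x 7 - 41) / 5.5 = 30.73
  t = (30 x 7 + 41) / 5.5 = 45.64
  t = (30 x 7 - 319) / 5.5 = -19.82 (outside (0, 60))
  t = (30 x 7 + 319) / 5.5 = 96.18 (outside (0, 60))
Valid solutions in (0, 60): {30.73, 45.64} minutes.
The second occurrence is t = 45.64 minutes.
The hands form a 41-degree angle at 45.64 minutes past 7:00.

Final answer: 45.64 minutes past 7:00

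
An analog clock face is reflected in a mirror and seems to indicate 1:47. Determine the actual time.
Reflection across the vertical (12-6) axis maps a hand at angle A degrees to (360 - A) degrees, which sends a reading of T minutes past 12:00 to (720 - T) minutes past 12:00.
Mirror reads 1:47 = 107 minutes past 12:00.
Actual time: (720 - 107) mod 720 = 613 minutes = 10:13.

Final answer: 10:13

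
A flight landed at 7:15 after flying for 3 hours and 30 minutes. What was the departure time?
Starting time: 7:15 = 435 total minutes past 12:00
Subtracting: 3 hours and 30 minutes = 210 minutes
435 - 210 = 225 minutes
= 3 hours and 45 minutes past 12:00 = 3:45

Final answer: 3:45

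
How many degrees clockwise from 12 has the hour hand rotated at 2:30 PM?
The hour hand moves 30 degrees per hour and 0.5 degrees per minute.
At 2:30: (2) x 30 + 30 x 0.5 = 60 + 15 = 75 degrees

Final answer: 75 degrees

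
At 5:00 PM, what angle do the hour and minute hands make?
Hour hand position: 5 x 30 + 0 x 0.5 = 150 degrees
Minute hand position: 0 x 6 = 0 degrees
Difference: |150 - 0| = 150 degrees
The angle between the hands is 150 degrees

Final answer: 150 degrees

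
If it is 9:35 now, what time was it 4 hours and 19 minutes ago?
Starting time: 9:35 = 575 total minutes past 12:00
Subtracting: 4 hours and 19 minutes = 259 minutes
575 - 259 = 316 minutes
= 5 hours and 16 minutes past 12:00 = 5:16

Final answer: 5:16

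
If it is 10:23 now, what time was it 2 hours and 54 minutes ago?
Starting time: 10:23 = 623 total minutes past 12:00
Subtracting: 2 hours and 54 minutes = 174 minutes
623 - 174 = 449 minutes
= 7 hours and 29 minutes past 12:00 = 7:29

Final answer: 7:29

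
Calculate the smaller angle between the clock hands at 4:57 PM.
Hour hand position: 4 x 30 + 57 x 0.5 = 148.5 degrees
Minute hand position: 57 x 6 = 342 degrees
Difference: |148.5 - 342| = 193.5 degrees
Since 193.5 > 180, the smaller angle is 360 - 193.5 = 166.5 degrees

Final answer: 166.5 degrees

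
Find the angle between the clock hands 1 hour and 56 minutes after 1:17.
First find the time 1 hour and 56 minutes after 1:17.
Total minutes: 1 x 60 + 17 + 1 x 60 + 56 = 193.
193 mod 720 = 193 minutes = 3:13.
Now compute the angle at 3:13:
Hour hand: 3 x 30 + 13 x 0.5 = 96.5 degrees
Minute hand: 13 x 6 = 78 degrees
Difference: |96.5 - 78| = 18.5 degrees
The angle is 18.5 degrees

Final answer: 18.5 degrees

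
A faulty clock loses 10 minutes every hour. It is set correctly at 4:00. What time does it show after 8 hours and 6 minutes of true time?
For every 60 true minutes, the faulty clock advances 60 - 10 = 50 minutes.
True elapsed: 8 hours and 6 minutes = 486 minutes.
Faulty clock advances: 486 x 50/60 = 405 minutes (drift: 81 minutes behind).
Shown time: 4:00 + 405 minutes = 10:45.

Final answer: 10:45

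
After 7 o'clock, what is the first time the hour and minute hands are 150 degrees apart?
At t minutes past 7:00, the hour hand is at 30 x 7 + 0.5t degrees and the minute hand is at 6t degrees.
The smaller angle between them is 150 degrees when |30H - 5.5t| = 150 or |30H - 5.5t| = 210.
With H = 7, solve 30 x 7 - 5.5t = +/- target for each target:
  t = (30 x 7 - 150) / 5.5 = 10.91
  t = (30 x 7 + 150) / 5.5 = 65.45 (outside (0, 60))
  t = (30 x 7 - 210) / 5.5 = 0 (outside (0, 60))
  t = (30 x 7 + 210) / 5.5 = 76.36 (outside (0, 60))
Valid solutions in (0, 60): {10.91} minutes.
The first occurrence is t = 10.91 minutes.
The hands form a 150-degree angle at 10.91 minutes past 7:00.

Final answer: 10.91 minutes past 7:00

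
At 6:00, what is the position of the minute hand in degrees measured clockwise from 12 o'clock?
The minute hand moves 6 degrees per minute.
At 6:00: 0 x 6 = 0 degrees

Final answer: 0 degrees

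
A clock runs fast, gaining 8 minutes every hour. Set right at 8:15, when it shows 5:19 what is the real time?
For every 60 true minutes, the faulty clock advances 68 minutes, so 1 faulty-clock minute corresponds to 60/68 true minutes.
From 8:15 to 5:19 on the faulty dial is 544 minutes.
True elapsed: 544 x 60/68 = 480 minutes = 8 hours.
True time: 8:15 + 8 hours = 4:15.

Final answer: 4:15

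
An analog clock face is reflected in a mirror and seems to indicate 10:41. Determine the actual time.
Reflection across the vertical (12-6) axis maps a hand at angle A degrees to (360 - A) degrees, which sends a reading of T minutes past 12:00 to (720 - T) minutes past 12:00.
Mirror reads 10:41 = 641 minutes past 12:00.
Actual time: (720 - 641) mod 720 = 79 minutes = 1:19.

Final answer: 1:19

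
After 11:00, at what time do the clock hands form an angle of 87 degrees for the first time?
At t minutes past 11:00, the hour hand is at 30 x 11 + 0.5t degrees and the minute hand is at 6t degrees.
The smaller angle between them is 87 degrees when |30H - 5.5t| = 87 or |30H - 5.5t| = 273.
With H = 11, solve 30 x 11 - 5.5t = +/- target for each target:
  t = (30 x 11 - 87) / 5.5 = 44.18
  t = (30 x 11 + 87) / 5.5 = 75.82 (outside (0, 60))
  t = (30 x 11 - 273) / 5.5 = 10.36
  t = (30 x 11 + 273) / 5.5 = 109.64 (outside (0, 60))
Valid solutions in (0, 60): {10.36, 44.18} minutes.
The first occurrence is t = 10.36 minutes.
The hands form a 87-degree angle at 10.36 minutes past 11:00.

Final answer: 10.36 minutes past 11:00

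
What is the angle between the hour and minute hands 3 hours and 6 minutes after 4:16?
First find the time 3 hours and 6 minutes after 4:16.
Total minutes: 4 x 60 + 16 + 3 x 60 + 6 = 442.
442 mod 720 = 442 minutes = 7:22.
Now compute the angle at 7:22:
Hour hand: 7 x 30 + 22 x 0.5 = 221 degrees
Minute hand: 22 x 6 = 132 degrees
Difference: |221 - 132| = 89 degrees
The angle is 89 degrees

Final answer: 89 degrees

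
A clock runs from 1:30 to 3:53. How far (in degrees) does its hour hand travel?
The hour hand moves 0.5 degrees per minute.
Time elapsed: 3:53 - 1:30 = 143 minutes
Angular displacement: 143 x 0.5 = 71.5 degrees

Final answer: 71.5 degrees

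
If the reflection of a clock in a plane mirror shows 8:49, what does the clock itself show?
Reflection across the vertical (12-6) axis maps a hand at angle A degrees to (360 - A) degrees, which sends a reading of T minutes past 12:00 to (720 - T) minutes past 12:00.
Mirror reads 8:49 = 529 minutes past 12:00.
Actual time: (720 - 529) mod 720 = 191 minutes = 3:11.

Final answer: 3:11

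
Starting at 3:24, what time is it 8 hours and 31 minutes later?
Starting time: 3:24
Adding 31 minutes to 24 minutes: 24 + 31 = 55 minutes
Adding 8 hours: 3 + 8 = 11
Final time: 11:55

Final answer: 11:55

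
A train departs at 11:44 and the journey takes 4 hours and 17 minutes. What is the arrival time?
Starting time: 11:44
Adding 17 minutes to 44 minutes: 44 + 17 = 61 minutes = 1 hour and 1 minute
Adding 4 hours: 11 + 4 + 1 (carry) = 16 - 12 = 4
Final time: 4:01

Final answer: 4:01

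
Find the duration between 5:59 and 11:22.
From 5:59 to 11:22:
(11 x 60 + 22) - (5 x 60 + 59) = 682 - 359 = 323 minutes
= 5 hours and 23 minutes

Final answer: 5 hours and 23 minutes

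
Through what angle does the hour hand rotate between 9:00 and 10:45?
The hour hand moves 0.5 degrees per minute.
Time elapsed: 10:45 - 9:00 = 105 minutes
Angular displacement: 105 x 0.5 = 52.5 degrees

Final answer: 52.5 degrees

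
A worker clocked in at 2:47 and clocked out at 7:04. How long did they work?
From 2:47 to 7:04:
(7 x 60 + 4) - (2 x 60 + 47) = 424 - 167 = 257 minutes
= 4 hours and 17 minutes

Final answer: 4 hours and 17 minutes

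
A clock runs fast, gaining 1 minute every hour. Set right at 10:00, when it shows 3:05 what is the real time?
For every 60 true minutes, the faulty clock advances 61 minutes, so 1 faulty-clock minute corresponds to 60/61 true minutes.
From 10:00 to 3:05 on the faulty dial is 305 minutes.
True elapsed: 305 x 60/61 = 300 minutes = 5 hours.
True time: 10:00 + 5 hours = 3:00.

Final answer: 3:00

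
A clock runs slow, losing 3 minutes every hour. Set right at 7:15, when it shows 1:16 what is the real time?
For every 60 true minutes, the faulty clock advances 57 minutes, so 1 faulty-clock minute corresponds to 60/57 true minutes.
From 7:15 to 1:16 on the faulty dial is 361 minutes.
True elapsed: 361 x 60/57 = 380 minutes = 6 hours and 20 minutes.
True time: 7:15 + 6 hours and 20 minutes = 1:35.

Final answer: 1:35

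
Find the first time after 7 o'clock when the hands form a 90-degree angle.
At t minutes past 7:00, the hour hand is at 30 x 7 + 0.5t degrees and the minute hand is at 6t degrees.
The smaller angle between them is 90 degrees when |30H - 5.5t| = 90 or |30H - 5.5t| = 270.
With H = 7, solve 30 x 7 - 5.5t = +/- target for each target:
  t = (30 x 7 - 90) / 5.5 = 21.82
  t = (30 x 7 + 90) / 5.5 = 54.55
  t = (30 x 7 - 270) / 5.5 = -10.91 (outside (0, 60))
  t = (30 x 7 + 270) / 5.5 = 87.27 (outside (0, 60))
Valid solutions in (0, 60): {21.82, 54.55} minutes.
First occurrence: t = 21.82 minutes.
The hands are at right angles at 21.82 minutes past 7:00.

Final answer: 21.82 minutes past 7:00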